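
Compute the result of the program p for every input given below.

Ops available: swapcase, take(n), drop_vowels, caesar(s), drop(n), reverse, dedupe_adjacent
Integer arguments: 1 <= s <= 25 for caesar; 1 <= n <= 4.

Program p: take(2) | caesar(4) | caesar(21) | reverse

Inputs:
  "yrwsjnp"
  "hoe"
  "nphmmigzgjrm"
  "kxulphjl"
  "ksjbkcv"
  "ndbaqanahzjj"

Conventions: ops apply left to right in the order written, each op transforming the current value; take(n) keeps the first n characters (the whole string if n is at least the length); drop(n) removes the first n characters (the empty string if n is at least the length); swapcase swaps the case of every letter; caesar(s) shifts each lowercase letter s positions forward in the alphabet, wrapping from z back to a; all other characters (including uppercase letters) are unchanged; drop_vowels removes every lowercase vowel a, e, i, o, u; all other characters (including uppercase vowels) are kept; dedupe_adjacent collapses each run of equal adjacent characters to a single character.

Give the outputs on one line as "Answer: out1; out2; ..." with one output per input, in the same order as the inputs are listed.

"qx"; "ng"; "om"; "wj"; "rj"; "cm"

Execution, op by op:
  "yrwsjnp" -> "yr" -> "cv" -> "xq" -> "qx"
  "hoe" -> "ho" -> "ls" -> "gn" -> "ng"
  "nphmmigzgjrm" -> "np" -> "rt" -> "mo" -> "om"
  "kxulphjl" -> "kx" -> "ob" -> "jw" -> "wj"
  "ksjbkcv" -> "ks" -> "ow" -> "jr" -> "rj"
  "ndbaqanahzjj" -> "nd" -> "rh" -> "mc" -> "cm"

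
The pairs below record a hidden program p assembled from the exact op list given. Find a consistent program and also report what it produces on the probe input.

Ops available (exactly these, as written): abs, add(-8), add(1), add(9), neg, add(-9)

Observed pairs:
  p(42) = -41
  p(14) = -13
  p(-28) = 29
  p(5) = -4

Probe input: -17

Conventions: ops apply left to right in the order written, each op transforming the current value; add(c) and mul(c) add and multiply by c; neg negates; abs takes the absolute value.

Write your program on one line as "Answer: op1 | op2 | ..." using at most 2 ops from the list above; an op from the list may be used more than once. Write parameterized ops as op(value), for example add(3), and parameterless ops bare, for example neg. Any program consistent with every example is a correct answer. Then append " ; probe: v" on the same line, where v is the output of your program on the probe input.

neg | add(1) ; probe: 18

Check, running the answer program on each example:
  42 -> -42 -> -41
  14 -> -14 -> -13
  -28 -> 28 -> 29
  5 -> -5 -> -4
  probe: -17 -> 17 -> 18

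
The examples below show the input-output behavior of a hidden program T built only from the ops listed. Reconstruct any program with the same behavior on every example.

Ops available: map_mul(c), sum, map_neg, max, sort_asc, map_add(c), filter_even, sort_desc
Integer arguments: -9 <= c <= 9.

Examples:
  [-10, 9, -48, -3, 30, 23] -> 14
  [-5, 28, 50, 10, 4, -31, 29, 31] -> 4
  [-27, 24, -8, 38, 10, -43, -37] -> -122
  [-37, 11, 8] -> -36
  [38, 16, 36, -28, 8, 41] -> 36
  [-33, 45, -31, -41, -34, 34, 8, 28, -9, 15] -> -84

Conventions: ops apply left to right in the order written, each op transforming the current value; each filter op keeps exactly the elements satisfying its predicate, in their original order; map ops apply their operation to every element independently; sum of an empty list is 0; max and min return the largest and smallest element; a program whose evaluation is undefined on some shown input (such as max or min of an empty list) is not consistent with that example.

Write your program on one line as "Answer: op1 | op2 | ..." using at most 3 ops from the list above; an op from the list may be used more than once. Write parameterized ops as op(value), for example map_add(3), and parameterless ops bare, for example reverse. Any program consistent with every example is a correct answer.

map_add(-5) | filter_even | sum

Check, running the answer program on each example:
  [-10, 9, -48, -3, 30, 23] -> [-15, 4, -53, -8, 25, 18] -> [4, -8, 18] -> 14
  [-5, 28, 50, 10, 4, -31, 29, 31] -> [-10, 23, 45, 5, -1, -36, 24, 26] -> [-10, -36, 24, 26] -> 4
  [-27, 24, -8, 38, 10, -43, -37] -> [-32, 19, -13, 33, 5, -48, -42] -> [-32, -48, -42] -> -122
  [-37, 11, 8] -> [-42, 6, 3] -> [-42, 6] -> -36
  [38, 16, 36, -28, 8, 41] -> [33, 11, 31, -33, 3, 36] -> [36] -> 36
  [-33, 45, -31, -41, -34, 34, 8, 28, -9, 15] -> [-38, 40, -36, -46, -39, 29, 3, 23, -14, 10] -> [-38, 40, -36, -46, -14, 10] -> -84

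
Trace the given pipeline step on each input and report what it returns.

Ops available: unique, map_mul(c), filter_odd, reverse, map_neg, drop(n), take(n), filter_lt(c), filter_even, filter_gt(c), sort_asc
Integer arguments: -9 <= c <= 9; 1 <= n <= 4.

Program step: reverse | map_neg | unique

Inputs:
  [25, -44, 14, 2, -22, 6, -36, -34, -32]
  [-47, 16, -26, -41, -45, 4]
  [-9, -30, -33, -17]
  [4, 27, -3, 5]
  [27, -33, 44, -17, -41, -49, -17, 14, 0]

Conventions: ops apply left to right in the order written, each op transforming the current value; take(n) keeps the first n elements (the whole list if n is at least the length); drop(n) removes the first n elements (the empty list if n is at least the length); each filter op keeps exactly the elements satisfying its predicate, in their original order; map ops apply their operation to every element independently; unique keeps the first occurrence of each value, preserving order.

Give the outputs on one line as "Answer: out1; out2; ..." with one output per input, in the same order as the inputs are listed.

[32, 34, 36, -6, 22, -2, -14, 44, -25]; [-4, 45, 41, 26, -16, 47]; [17, 33, 30, 9]; [-5, 3, -27, -4]; [0, -14, 17, 49, 41, -44, 33, -27]

Execution, op by op:
  [25, -44, 14, 2, -22, 6, -36, -34, -32] -> [-32, -34, -36, 6, -22, 2, 14, -44, 25] -> [32, 34, 36, -6, 22, -2, -14, 44, -25] -> [32, 34, 36, -6, 22, -2, -14, 44, -25]
  [-47, 16, -26, -41, -45, 4] -> [4, -45, -41, -26, 16, -47] -> [-4, 45, 41, 26, -16, 47] -> [-4, 45, 41, 26, -16, 47]
  [-9, -30, -33, -17] -> [-17, -33, -30, -9] -> [17, 33, 30, 9] -> [17, 33, 30, 9]
  [4, 27, -3, 5] -> [5, -3, 27, 4] -> [-5, 3, -27, -4] -> [-5, 3, -27, -4]
  [27, -33, 44, -17, -41, -49, -17, 14, 0] -> [0, 14, -17, -49, -41, -17, 44, -33, 27] -> [0, -14, 17, 49, 41, 17, -44, 33, -27] -> [0, -14, 17, 49, 41, -44, 33, -27]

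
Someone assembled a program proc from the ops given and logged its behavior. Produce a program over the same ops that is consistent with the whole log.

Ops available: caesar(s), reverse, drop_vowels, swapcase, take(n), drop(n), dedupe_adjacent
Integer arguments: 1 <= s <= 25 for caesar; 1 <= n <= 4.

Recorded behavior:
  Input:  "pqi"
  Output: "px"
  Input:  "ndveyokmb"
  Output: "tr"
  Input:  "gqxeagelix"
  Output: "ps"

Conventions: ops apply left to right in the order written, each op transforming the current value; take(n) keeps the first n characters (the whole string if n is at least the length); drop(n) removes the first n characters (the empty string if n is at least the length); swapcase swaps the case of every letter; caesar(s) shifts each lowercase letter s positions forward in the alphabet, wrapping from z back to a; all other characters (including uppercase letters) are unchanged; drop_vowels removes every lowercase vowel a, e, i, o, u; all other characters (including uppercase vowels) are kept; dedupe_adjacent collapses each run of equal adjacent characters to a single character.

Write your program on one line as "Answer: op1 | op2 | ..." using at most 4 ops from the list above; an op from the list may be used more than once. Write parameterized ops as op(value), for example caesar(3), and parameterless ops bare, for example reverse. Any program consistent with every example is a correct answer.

reverse | caesar(7) | drop_vowels | take(2)

Check, running the answer program on each example:
  "pqi" -> "iqp" -> "pxw" -> "pxw" -> "px"
  "ndveyokmb" -> "bmkoyevdn" -> "itrvflcku" -> "trvflck" -> "tr"
  "gqxeagelix" -> "xilegaexqg" -> "epslnhlexn" -> "pslnhlxn" -> "ps"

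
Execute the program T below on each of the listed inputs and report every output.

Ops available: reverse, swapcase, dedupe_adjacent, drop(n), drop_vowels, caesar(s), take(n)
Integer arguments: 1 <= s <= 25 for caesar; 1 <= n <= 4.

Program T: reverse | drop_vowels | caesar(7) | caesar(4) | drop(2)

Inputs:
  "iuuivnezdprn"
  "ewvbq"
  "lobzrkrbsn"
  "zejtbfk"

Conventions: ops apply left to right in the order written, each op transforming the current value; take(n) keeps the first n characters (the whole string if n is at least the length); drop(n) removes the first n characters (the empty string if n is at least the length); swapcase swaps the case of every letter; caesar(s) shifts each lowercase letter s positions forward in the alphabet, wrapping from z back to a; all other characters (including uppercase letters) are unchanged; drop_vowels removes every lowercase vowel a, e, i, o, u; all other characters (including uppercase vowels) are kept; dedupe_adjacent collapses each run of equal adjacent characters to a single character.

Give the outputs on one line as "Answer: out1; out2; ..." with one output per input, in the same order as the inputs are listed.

"aokyg"; "gh"; "mcvckmw"; "meuk"

Execution, op by op:
  "iuuivnezdprn" -> "nrpdzenviuui" -> "nrpdznv" -> "uywkguc" -> "ycaokyg" -> "aokyg"
  "ewvbq" -> "qbvwe" -> "qbvw" -> "xicd" -> "bmgh" -> "gh"
  "lobzrkrbsn" -> "nsbrkrzbol" -> "nsbrkrzbl" -> "uziyrygis" -> "ydmcvckmw" -> "mcvckmw"
  "zejtbfk" -> "kfbtjez" -> "kfbtjz" -> "rmiaqg" -> "vqmeuk" -> "meuk"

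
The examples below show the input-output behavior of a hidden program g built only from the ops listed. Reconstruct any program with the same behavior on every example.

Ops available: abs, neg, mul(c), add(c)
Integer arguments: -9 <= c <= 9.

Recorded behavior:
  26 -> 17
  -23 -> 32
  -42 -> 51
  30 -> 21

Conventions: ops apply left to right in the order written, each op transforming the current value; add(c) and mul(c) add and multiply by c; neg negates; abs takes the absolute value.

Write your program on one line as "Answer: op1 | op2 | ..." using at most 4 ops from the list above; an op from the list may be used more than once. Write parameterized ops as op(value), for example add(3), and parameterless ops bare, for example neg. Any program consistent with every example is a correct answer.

neg | add(9) | neg | abs

Check, running the answer program on each example:
  26 -> -26 -> -17 -> 17 -> 17
  -23 -> 23 -> 32 -> -32 -> 32
  -42 -> 42 -> 51 -> -51 -> 51
  30 -> -30 -> -21 -> 21 -> 21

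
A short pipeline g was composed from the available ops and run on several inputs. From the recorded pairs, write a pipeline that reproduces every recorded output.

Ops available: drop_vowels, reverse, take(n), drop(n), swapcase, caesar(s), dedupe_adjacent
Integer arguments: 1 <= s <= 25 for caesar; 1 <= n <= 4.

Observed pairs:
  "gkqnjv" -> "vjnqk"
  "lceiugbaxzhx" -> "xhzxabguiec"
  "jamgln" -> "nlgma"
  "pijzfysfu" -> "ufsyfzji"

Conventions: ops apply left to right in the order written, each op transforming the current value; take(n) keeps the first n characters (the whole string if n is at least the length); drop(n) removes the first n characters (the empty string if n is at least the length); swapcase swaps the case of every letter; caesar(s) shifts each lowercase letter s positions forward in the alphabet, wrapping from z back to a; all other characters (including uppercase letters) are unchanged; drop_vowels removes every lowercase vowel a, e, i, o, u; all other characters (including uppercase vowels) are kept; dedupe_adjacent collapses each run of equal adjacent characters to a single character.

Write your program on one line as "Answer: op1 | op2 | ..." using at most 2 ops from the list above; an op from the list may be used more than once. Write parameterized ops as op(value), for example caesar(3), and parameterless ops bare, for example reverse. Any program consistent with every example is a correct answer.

drop(1) | reverse

Check, running the answer program on each example:
  "gkqnjv" -> "kqnjv" -> "vjnqk"
  "lceiugbaxzhx" -> "ceiugbaxzhx" -> "xhzxabguiec"
  "jamgln" -> "amgln" -> "nlgma"
  "pijzfysfu" -> "ijzfysfu" -> "ufsyfzji"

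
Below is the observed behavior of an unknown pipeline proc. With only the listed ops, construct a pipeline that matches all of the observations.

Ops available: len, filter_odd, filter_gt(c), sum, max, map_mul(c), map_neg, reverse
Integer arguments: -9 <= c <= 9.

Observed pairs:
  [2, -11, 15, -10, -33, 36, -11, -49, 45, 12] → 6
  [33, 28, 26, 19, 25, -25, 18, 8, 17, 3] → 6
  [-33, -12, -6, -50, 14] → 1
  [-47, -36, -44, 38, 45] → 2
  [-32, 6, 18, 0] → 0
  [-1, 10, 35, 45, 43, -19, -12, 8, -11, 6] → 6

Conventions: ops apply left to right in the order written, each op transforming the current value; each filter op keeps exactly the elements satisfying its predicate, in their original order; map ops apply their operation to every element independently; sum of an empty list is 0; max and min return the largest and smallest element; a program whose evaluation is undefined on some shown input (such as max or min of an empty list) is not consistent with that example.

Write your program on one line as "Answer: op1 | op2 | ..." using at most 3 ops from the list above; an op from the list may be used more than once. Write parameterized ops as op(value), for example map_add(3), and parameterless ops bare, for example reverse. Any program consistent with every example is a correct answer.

map_neg | filter_odd | len

Check, running the answer program on each example:
  [2, -11, 15, -10, -33, 36, -11, -49, 45, 12] -> [-2, 11, -15, 10, 33, -36, 11, 49, -45, -12] -> [11, -15, 33, 11, 49, -45] -> 6
  [33, 28, 26, 19, 25, -25, 18, 8, 17, 3] -> [-33, -28, -26, -19, -25, 25, -18, -8, -17, -3] -> [-33, -19, -25, 25, -17, -3] -> 6
  [-33, -12, -6, -50, 14] -> [33, 12, 6, 50, -14] -> [33] -> 1
  [-47, -36, -44, 38, 45] -> [47, 36, 44, -38, -45] -> [47, -45] -> 2
  [-32, 6, 18, 0] -> [32, -6, -18, 0] -> [] -> 0
  [-1, 10, 35, 45, 43, -19, -12, 8, -11, 6] -> [1, -10, -35, -45, -43, 19, 12, -8, 11, -6] -> [1, -35, -45, -43, 19, 11] -> 6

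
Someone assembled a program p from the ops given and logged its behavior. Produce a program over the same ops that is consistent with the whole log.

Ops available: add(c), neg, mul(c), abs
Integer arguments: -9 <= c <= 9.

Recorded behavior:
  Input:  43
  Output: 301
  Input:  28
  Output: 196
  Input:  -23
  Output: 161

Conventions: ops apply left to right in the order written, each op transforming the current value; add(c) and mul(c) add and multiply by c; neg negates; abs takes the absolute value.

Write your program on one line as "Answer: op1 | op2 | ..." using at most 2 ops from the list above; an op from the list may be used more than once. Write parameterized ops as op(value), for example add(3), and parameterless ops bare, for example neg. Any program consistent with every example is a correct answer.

mul(-7) | abs

Check, running the answer program on each example:
  43 -> -301 -> 301
  28 -> -196 -> 196
  -23 -> 161 -> 161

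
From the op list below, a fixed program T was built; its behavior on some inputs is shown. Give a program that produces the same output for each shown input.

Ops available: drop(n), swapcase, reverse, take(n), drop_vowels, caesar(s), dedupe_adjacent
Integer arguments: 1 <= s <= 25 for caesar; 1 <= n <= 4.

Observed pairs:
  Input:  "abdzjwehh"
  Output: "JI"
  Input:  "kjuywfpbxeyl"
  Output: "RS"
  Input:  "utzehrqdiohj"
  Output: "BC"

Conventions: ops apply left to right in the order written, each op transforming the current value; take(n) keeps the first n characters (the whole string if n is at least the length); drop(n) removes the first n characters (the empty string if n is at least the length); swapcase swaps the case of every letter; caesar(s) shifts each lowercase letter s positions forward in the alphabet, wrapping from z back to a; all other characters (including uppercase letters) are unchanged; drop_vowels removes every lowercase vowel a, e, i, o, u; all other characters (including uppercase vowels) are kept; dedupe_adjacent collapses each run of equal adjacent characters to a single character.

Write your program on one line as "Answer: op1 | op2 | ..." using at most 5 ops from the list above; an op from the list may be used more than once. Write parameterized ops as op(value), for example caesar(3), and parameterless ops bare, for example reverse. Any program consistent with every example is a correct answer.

take(4) | caesar(8) | swapcase | reverse | drop(2)

Check, running the answer program on each example:
  "abdzjwehh" -> "abdz" -> "ijlh" -> "IJLH" -> "HLJI" -> "JI"
  "kjuywfpbxeyl" -> "kjuy" -> "srcg" -> "SRCG" -> "GCRS" -> "RS"
  "utzehrqdiohj" -> "utze" -> "cbhm" -> "CBHM" -> "MHBC" -> "BC"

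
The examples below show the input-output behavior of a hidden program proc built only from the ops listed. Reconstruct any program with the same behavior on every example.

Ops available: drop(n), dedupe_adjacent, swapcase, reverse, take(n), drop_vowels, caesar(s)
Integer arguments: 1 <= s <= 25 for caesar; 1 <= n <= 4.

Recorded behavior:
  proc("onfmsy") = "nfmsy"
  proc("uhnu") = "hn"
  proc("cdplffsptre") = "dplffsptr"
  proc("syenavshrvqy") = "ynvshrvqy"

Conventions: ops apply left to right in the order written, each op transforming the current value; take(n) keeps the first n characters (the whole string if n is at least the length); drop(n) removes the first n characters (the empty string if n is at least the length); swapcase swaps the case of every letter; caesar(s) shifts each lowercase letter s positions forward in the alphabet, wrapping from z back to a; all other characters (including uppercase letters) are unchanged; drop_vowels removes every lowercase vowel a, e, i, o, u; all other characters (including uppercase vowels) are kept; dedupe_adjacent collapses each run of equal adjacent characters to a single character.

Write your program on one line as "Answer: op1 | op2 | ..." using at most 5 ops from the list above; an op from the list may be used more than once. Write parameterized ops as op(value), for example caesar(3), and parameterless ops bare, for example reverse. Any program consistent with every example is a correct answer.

drop(1) | reverse | drop_vowels | reverse

Check, running the answer program on each example:
  "onfmsy" -> "nfmsy" -> "ysmfn" -> "ysmfn" -> "nfmsy"
  "uhnu" -> "hnu" -> "unh" -> "nh" -> "hn"
  "cdplffsptre" -> "dplffsptre" -> "ertpsfflpd" -> "rtpsfflpd" -> "dplffsptr"
  "syenavshrvqy" -> "yenavshrvqy" -> "yqvrhsvaney" -> "yqvrhsvny" -> "ynvshrvqy"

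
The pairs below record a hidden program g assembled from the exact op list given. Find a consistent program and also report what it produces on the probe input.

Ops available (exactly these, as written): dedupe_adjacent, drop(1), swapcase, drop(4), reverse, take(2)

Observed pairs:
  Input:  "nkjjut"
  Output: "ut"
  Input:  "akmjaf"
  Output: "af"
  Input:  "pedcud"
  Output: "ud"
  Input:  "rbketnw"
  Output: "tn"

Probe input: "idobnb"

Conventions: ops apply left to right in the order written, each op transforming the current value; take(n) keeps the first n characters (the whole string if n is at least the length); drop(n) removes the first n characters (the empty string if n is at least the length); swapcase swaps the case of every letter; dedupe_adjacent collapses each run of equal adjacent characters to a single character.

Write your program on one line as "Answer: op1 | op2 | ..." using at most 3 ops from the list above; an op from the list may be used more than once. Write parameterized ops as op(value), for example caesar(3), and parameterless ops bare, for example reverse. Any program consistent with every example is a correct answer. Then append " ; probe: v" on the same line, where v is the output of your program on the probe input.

drop(4) | take(2) ; probe: "nb"

Check, running the answer program on each example:
  "nkjjut" -> "ut" -> "ut"
  "akmjaf" -> "af" -> "af"
  "pedcud" -> "ud" -> "ud"
  "rbketnw" -> "tnw" -> "tn"
  probe: "idobnb" -> "nb" -> "nb"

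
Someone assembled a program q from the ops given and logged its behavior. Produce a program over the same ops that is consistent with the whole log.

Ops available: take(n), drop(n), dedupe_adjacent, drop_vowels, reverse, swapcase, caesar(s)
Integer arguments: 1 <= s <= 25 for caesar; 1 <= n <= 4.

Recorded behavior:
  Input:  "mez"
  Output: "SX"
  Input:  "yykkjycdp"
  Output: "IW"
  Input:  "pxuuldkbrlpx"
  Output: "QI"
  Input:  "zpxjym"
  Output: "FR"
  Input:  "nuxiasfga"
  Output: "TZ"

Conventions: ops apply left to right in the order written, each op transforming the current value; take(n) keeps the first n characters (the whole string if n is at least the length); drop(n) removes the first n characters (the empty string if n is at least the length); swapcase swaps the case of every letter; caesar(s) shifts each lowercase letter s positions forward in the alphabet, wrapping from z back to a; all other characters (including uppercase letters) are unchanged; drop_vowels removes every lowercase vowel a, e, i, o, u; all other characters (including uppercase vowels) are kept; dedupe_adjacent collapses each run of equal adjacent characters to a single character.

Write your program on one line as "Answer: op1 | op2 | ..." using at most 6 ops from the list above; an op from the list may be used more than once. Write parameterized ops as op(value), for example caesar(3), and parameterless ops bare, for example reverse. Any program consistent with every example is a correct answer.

caesar(19) | reverse | swapcase | take(3) | take(2)

Check, running the answer program on each example:
  "mez" -> "fxs" -> "sxf" -> "SXF" -> "SXF" -> "SX"
  "yykkjycdp" -> "rrddcrvwi" -> "iwvrcddrr" -> "IWVRCDDRR" -> "IWV" -> "IW"
  "pxuuldkbrlpx" -> "iqnnewdukeiq" -> "qiekudwennqi" -> "QIEKUDWENNQI" -> "QIE" -> "QI"
  "zpxjym" -> "siqcrf" -> "frcqis" -> "FRCQIS" -> "FRC" -> "FR"
  "nuxiasfga" -> "gnqbtlyzt" -> "tzyltbqng" -> "TZYLTBQNG" -> "TZY" -> "TZ"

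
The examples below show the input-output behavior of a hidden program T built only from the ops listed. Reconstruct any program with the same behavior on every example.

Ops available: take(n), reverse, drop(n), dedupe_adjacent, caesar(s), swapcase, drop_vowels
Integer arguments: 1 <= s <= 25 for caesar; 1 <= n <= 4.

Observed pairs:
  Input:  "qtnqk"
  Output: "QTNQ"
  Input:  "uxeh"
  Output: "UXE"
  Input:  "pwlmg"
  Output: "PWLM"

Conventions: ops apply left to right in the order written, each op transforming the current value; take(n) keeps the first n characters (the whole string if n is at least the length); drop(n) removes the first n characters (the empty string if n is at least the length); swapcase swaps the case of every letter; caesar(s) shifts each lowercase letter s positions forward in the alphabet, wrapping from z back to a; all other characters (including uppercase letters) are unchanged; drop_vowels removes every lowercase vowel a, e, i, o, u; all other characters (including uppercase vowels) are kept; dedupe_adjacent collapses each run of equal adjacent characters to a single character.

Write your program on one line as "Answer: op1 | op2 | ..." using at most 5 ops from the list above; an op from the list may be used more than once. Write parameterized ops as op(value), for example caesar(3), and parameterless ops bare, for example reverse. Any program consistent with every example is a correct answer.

reverse | swapcase | drop(1) | reverse

Check, running the answer program on each example:
  "qtnqk" -> "kqntq" -> "KQNTQ" -> "QNTQ" -> "QTNQ"
  "uxeh" -> "hexu" -> "HEXU" -> "EXU" -> "UXE"
  "pwlmg" -> "gmlwp" -> "GMLWP" -> "MLWP" -> "PWLM"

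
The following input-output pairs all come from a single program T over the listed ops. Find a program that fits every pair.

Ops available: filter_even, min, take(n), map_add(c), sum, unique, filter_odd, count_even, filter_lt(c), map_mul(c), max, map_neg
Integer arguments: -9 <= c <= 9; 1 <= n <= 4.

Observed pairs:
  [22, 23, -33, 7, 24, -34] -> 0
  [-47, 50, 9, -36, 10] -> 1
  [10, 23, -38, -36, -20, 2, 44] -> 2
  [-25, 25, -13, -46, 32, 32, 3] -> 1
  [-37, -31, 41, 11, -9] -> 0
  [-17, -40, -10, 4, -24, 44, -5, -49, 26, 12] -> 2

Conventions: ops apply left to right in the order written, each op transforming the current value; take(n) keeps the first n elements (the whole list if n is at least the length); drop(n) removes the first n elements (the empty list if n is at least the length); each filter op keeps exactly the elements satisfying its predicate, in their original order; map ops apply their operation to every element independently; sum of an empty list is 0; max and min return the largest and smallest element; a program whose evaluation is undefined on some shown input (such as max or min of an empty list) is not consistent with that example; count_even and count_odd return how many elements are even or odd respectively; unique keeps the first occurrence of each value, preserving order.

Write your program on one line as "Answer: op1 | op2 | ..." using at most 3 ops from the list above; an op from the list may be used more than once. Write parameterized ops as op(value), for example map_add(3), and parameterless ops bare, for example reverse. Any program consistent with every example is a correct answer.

take(4) | filter_lt(0) | count_even

Check, running the answer program on each example:
  [22, 23, -33, 7, 24, -34] -> [22, 23, -33, 7] -> [-33] -> 0
  [-47, 50, 9, -36, 10] -> [-47, 50, 9, -36] -> [-47, -36] -> 1
  [10, 23, -38, -36, -20, 2, 44] -> [10, 23, -38, -36] -> [-38, -36] -> 2
  [-25, 25, -13, -46, 32, 32, 3] -> [-25, 25, -13, -46] -> [-25, -13, -46] -> 1
  [-37, -31, 41, 11, -9] -> [-37, -31, 41, 11] -> [-37, -31] -> 0
  [-17, -40, -10, 4, -24, 44, -5, -49, 26, 12] -> [-17, -40, -10, 4] -> [-17, -40, -10] -> 2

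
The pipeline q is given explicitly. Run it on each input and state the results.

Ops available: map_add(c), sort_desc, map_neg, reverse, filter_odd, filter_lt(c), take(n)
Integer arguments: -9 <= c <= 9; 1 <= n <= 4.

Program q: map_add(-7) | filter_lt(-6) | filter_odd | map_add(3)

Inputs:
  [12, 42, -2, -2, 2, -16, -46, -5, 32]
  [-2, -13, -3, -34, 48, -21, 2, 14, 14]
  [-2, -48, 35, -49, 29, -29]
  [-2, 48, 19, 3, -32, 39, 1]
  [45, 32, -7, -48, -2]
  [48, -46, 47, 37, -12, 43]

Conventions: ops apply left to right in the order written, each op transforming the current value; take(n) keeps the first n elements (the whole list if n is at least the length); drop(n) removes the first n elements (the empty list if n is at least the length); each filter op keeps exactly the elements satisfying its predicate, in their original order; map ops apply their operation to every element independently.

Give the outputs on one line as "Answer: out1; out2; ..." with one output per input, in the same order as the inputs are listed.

Execution, op by op:
  [12, 42, -2, -2, 2, -16, -46, -5, 32] -> [5, 35, -9, -9, -5, -23, -53, -12, 25] -> [-9, -9, -23, -53, -12] -> [-9, -9, -23, -53] -> [-6, -6, -20, -50]
  [-2, -13, -3, -34, 48, -21, 2, 14, 14] -> [-9, -20, -10, -41, 41, -28, -5, 7, 7] -> [-9, -20, -10, -41, -28] -> [-9, -41] -> [-6, -38]
  [-2, -48, 35, -49, 29, -29] -> [-9, -55, 28, -56, 22, -36] -> [-9, -55, -56, -36] -> [-9, -55] -> [-6, -52]
  [-2, 48, 19, 3, -32, 39, 1] -> [-9, 41, 12, -4, -39, 32, -6] -> [-9, -39] -> [-9, -39] -> [-6, -36]
  [45, 32, -7, -48, -2] -> [38, 25, -14, -55, -9] -> [-14, -55, -9] -> [-55, -9] -> [-52, -6]
  [48, -46, 47, 37, -12, 43] -> [41, -53, 40, 30, -19, 36] -> [-53, -19] -> [-53, -19] -> [-50, -16]

[-6, -6, -20, -50]; [-6, -38]; [-6, -52]; [-6, -36]; [-52, -6]; [-50, -16]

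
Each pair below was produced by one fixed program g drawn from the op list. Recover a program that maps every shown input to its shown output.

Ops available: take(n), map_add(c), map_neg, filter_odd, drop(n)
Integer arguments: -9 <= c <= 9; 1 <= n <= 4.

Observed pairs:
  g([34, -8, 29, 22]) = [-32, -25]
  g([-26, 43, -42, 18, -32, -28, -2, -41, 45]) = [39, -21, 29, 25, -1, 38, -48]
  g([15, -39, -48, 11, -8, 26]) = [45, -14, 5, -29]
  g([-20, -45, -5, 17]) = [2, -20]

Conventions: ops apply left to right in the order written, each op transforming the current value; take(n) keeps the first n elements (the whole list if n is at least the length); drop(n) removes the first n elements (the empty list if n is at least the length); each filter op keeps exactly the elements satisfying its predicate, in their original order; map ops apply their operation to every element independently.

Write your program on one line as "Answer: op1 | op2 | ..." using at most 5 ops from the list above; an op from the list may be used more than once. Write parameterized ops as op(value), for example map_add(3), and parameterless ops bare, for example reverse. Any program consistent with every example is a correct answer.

map_add(-1) | drop(2) | map_add(4) | map_neg

Check, running the answer program on each example:
  [34, -8, 29, 22] -> [33, -9, 28, 21] -> [28, 21] -> [32, 25] -> [-32, -25]
  [-26, 43, -42, 18, -32, -28, -2, -41, 45] -> [-27, 42, -43, 17, -33, -29, -3, -42, 44] -> [-43, 17, -33, -29, -3, -42, 44] -> [-39, 21, -29, -25, 1, -38, 48] -> [39, -21, 29, 25, -1, 38, -48]
  [15, -39, -48, 11, -8, 26] -> [14, -40, -49, 10, -9, 25] -> [-49, 10, -9, 25] -> [-45, 14, -5, 29] -> [45, -14, 5, -29]
  [-20, -45, -5, 17] -> [-21, -46, -6, 16] -> [-6, 16] -> [-2, 20] -> [2, -20]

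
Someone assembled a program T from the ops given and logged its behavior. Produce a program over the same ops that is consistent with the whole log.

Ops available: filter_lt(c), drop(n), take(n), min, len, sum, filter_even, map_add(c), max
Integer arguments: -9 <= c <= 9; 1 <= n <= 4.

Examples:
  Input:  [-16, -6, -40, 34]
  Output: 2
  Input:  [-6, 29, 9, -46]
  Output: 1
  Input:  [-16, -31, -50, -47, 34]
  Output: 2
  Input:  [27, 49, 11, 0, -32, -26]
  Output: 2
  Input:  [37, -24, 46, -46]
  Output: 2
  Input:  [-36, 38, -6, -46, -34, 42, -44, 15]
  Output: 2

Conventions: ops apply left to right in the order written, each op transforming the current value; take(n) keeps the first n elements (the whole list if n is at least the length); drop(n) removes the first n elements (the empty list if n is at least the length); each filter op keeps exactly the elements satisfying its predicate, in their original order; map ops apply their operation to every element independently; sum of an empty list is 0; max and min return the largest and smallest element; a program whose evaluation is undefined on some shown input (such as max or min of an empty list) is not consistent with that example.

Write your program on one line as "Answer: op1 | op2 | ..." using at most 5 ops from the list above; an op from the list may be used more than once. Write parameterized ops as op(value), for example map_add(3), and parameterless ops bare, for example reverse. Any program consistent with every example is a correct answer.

drop(2) | filter_even | take(2) | map_add(4) | len

Check, running the answer program on each example:
  [-16, -6, -40, 34] -> [-40, 34] -> [-40, 34] -> [-40, 34] -> [-36, 38] -> 2
  [-6, 29, 9, -46] -> [9, -46] -> [-46] -> [-46] -> [-42] -> 1
  [-16, -31, -50, -47, 34] -> [-50, -47, 34] -> [-50, 34] -> [-50, 34] -> [-46, 38] -> 2
  [27, 49, 11, 0, -32, -26] -> [11, 0, -32, -26] -> [0, -32, -26] -> [0, -32] -> [4, -28] -> 2
  [37, -24, 46, -46] -> [46, -46] -> [46, -46] -> [46, -46] -> [50, -42] -> 2
  [-36, 38, -6, -46, -34, 42, -44, 15] -> [-6, -46, -34, 42, -44, 15] -> [-6, -46, -34, 42, -44] -> [-6, -46] -> [-2, -42] -> 2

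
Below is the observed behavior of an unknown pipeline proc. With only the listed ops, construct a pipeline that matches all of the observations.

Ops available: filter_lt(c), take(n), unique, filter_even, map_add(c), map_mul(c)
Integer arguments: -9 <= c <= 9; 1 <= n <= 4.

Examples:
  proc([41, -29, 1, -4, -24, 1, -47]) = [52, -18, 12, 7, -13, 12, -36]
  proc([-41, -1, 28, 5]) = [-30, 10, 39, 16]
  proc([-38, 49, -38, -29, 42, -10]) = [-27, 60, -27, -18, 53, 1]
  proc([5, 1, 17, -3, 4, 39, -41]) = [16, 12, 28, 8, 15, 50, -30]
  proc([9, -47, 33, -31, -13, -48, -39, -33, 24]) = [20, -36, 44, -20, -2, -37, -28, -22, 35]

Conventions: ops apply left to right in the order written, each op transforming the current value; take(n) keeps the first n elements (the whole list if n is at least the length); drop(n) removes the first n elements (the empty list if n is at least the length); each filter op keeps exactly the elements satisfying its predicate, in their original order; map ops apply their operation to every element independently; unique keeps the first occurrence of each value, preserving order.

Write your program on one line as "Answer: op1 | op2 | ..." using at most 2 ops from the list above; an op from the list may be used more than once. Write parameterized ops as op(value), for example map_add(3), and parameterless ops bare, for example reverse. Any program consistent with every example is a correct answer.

map_add(7) | map_add(4)

Check, running the answer program on each example:
  [41, -29, 1, -4, -24, 1, -47] -> [48, -22, 8, 3, -17, 8, -40] -> [52, -18, 12, 7, -13, 12, -36]
  [-41, -1, 28, 5] -> [-34, 6, 35, 12] -> [-30, 10, 39, 16]
  [-38, 49, -38, -29, 42, -10] -> [-31, 56, -31, -22, 49, -3] -> [-27, 60, -27, -18, 53, 1]
  [5, 1, 17, -3, 4, 39, -41] -> [12, 8, 24, 4, 11, 46, -34] -> [16, 12, 28, 8, 15, 50, -30]
  [9, -47, 33, -31, -13, -48, -39, -33, 24] -> [16, -40, 40, -24, -6, -41, -32, -26, 31] -> [20, -36, 44, -20, -2, -37, -28, -22, 35]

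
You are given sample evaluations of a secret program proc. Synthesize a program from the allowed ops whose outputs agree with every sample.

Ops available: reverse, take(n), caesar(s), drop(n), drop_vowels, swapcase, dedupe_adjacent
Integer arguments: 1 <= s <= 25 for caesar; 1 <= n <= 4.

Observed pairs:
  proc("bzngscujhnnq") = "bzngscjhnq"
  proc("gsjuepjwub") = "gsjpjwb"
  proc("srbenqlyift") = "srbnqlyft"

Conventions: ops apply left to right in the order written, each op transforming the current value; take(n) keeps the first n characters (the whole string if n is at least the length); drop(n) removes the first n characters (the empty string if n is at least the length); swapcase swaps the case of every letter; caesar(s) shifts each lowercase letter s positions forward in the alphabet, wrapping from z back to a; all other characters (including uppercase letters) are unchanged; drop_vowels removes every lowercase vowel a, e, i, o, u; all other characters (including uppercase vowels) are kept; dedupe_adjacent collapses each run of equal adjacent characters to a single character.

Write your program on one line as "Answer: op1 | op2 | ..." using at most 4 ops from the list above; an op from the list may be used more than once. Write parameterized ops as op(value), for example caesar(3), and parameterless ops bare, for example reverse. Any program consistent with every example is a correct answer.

drop_vowels | reverse | dedupe_adjacent | reverse

Check, running the answer program on each example:
  "bzngscujhnnq" -> "bzngscjhnnq" -> "qnnhjcsgnzb" -> "qnhjcsgnzb" -> "bzngscjhnq"
  "gsjuepjwub" -> "gsjpjwb" -> "bwjpjsg" -> "bwjpjsg" -> "gsjpjwb"
  "srbenqlyift" -> "srbnqlyft" -> "tfylqnbrs" -> "tfylqnbrs" -> "srbnqlyft"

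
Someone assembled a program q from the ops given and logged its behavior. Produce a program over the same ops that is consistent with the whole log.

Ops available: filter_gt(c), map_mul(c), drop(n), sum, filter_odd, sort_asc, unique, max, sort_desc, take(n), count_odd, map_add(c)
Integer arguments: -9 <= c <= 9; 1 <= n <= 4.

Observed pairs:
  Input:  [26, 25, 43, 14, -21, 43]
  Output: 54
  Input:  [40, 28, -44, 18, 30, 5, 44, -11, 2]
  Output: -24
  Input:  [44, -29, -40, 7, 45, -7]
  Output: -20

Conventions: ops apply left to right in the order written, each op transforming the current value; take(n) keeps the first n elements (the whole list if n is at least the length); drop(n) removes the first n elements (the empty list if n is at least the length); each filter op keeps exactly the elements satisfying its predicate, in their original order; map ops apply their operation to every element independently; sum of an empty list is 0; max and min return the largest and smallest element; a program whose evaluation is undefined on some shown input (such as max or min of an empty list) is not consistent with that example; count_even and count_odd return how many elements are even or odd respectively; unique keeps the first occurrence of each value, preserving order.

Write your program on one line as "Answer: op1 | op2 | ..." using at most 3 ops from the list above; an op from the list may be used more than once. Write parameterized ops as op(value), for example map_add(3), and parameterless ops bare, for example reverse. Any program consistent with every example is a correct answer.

filter_odd | map_add(-9) | sum

Check, running the answer program on each example:
  [26, 25, 43, 14, -21, 43] -> [25, 43, -21, 43] -> [16, 34, -30, 34] -> 54
  [40, 28, -44, 18, 30, 5, 44, -11, 2] -> [5, -11] -> [-4, -20] -> -24
  [44, -29, -40, 7, 45, -7] -> [-29, 7, 45, -7] -> [-38, -2, 36, -16] -> -20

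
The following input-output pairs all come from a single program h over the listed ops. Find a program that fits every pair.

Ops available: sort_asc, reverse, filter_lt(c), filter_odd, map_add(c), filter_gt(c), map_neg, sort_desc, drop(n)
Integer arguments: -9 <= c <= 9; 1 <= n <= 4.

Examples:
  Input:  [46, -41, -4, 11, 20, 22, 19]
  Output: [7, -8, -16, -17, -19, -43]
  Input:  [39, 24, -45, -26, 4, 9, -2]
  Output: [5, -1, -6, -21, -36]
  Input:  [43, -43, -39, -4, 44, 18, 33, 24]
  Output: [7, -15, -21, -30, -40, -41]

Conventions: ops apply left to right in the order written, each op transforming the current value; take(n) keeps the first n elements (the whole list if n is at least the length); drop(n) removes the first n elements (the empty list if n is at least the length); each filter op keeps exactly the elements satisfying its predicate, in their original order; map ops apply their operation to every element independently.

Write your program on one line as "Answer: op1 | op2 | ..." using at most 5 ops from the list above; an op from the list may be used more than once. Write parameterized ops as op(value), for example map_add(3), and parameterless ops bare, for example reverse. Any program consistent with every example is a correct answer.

sort_asc | filter_gt(-8) | map_neg | map_add(3)

Check, running the answer program on each example:
  [46, -41, -4, 11, 20, 22, 19] -> [-41, -4, 11, 19, 20, 22, 46] -> [-4, 11, 19, 20, 22, 46] -> [4, -11, -19, -20, -22, -46] -> [7, -8, -16, -17, -19, -43]
  [39, 24, -45, -26, 4, 9, -2] -> [-45, -26, -2, 4, 9, 24, 39] -> [-2, 4, 9, 24, 39] -> [2, -4, -9, -24, -39] -> [5, -1, -6, -21, -36]
  [43, -43, -39, -4, 44, 18, 33, 24] -> [-43, -39, -4, 18, 24, 33, 43, 44] -> [-4, 18, 24, 33, 43, 44] -> [4, -18, -24, -33, -43, -44] -> [7, -15, -21, -30, -40, -41]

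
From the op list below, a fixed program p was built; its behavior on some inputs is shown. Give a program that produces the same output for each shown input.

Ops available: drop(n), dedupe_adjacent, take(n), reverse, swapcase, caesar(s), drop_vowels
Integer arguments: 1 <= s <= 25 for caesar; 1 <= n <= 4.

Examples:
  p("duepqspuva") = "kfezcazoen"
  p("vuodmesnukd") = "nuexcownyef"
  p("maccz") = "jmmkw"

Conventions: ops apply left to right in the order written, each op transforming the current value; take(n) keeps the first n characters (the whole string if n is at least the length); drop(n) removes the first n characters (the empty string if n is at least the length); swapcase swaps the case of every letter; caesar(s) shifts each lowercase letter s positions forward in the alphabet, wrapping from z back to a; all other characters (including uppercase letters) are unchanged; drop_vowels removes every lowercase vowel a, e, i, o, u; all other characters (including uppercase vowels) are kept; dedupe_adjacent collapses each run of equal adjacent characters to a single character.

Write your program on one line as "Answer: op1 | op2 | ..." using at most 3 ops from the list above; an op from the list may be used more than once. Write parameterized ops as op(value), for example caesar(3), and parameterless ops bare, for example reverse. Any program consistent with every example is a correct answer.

caesar(12) | reverse | caesar(24)

Check, running the answer program on each example:
  "duepqspuva" -> "pgqbcebghm" -> "mhgbecbqgp" -> "kfezcazoen"
  "vuodmesnukd" -> "hgapyqezgwp" -> "pwgzeqypagh" -> "nuexcownyef"
  "maccz" -> "ymool" -> "loomy" -> "jmmkw"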